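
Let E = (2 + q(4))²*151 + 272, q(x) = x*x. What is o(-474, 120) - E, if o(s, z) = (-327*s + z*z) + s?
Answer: 119728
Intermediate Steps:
o(s, z) = z² - 326*s (o(s, z) = (-327*s + z²) + s = (z² - 327*s) + s = z² - 326*s)
q(x) = x²
E = 49196 (E = (2 + 4²)²*151 + 272 = (2 + 16)²*151 + 272 = 18²*151 + 272 = 324*151 + 272 = 48924 + 272 = 49196)
o(-474, 120) - E = (120² - 326*(-474)) - 1*49196 = (14400 + 154524) - 49196 = 168924 - 49196 = 119728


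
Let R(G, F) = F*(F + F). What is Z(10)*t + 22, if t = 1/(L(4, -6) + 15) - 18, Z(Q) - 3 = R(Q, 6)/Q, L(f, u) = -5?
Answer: -8029/50 ≈ -160.58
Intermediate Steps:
R(G, F) = 2*F² (R(G, F) = F*(2*F) = 2*F²)
Z(Q) = 3 + 72/Q (Z(Q) = 3 + (2*6²)/Q = 3 + (2*36)/Q = 3 + 72/Q)
t = -179/10 (t = 1/(-5 + 15) - 18 = 1/10 - 18 = ⅒ - 18 = -179/10 ≈ -17.900)
Z(10)*t + 22 = (3 + 72/10)*(-179/10) + 22 = (3 + 72*(⅒))*(-179/10) + 22 = (3 + 36/5)*(-179/10) + 22 = (51/5)*(-179/10) + 22 = -9129/50 + 22 = -8029/50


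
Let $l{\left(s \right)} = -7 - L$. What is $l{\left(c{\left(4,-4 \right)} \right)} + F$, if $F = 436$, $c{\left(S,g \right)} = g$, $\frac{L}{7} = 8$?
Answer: $373$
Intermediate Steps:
$L = 56$ ($L = 7 \cdot 8 = 56$)
$l{\left(s \right)} = -63$ ($l{\left(s \right)} = -7 - 56 = -63$)
$l{\left(c{\left(4,-4 \right)} \right)} + F = -63 + 436 = 373$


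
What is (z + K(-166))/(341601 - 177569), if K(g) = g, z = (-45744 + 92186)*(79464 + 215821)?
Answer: 3428406451/41008 ≈ 83603.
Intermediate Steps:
z = 13713625970 (z = 46442*295285 = 13713625970)
(z + K(-166))/(341601 - 177569) = (13713625970 - 166)/(341601 - 177569) = 13713625804/164032 = 13713625804*(1/164032) = 3428406451/41008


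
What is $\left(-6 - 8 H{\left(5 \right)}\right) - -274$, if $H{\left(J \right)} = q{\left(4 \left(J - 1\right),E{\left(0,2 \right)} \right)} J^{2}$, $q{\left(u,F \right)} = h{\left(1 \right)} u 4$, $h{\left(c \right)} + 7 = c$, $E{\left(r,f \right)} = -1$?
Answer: $77068$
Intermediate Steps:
$h{\left(c \right)} = -7 + c$
$q{\left(u,F \right)} = - 24 u$ ($q{\left(u,F \right)} = \left(-7 + 1\right) u 4 = - 6 u 4 = - 24 u$)
$H{\left(J \right)} = J^{2} \left(96 - 96 J\right)$ ($H{\left(J \right)} = - 24 \cdot 4 \left(J - 1\right) J^{2} = - 24 \cdot 4 \left(-1 + J\right) J^{2} = - 24 \left(-4 + 4 J\right) J^{2} = \left(96 - 96 J\right) J^{2} = J^{2} \left(96 - 96 J\right)$)
$\left(-6 - 8 H{\left(5 \right)}\right) - -274 = \left(-6 - 8 \cdot 96 \cdot 5^{2} \left(1 - 5\right)\right) - -274 = \left(-6 - 8 \cdot 96 \cdot 25 \left(1 - 5\right)\right) + 274 = \left(-6 - 8 \cdot 96 \cdot 25 \left(-4\right)\right) + 274 = \left(-6 - -76800\right) + 274 = \left(-6 + 76800\right) + 274 = 76794 + 274 = 77068$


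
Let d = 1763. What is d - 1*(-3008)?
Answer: 4771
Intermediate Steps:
d - 1*(-3008) = 1763 - 1*(-3008) = 1763 + 3008 = 4771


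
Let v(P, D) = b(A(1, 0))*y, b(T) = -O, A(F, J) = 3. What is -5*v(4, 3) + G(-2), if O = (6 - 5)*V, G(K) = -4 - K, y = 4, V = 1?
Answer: 18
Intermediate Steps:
O = 1 (O = (6 - 5)*1 = 1*1 = 1)
b(T) = -1 (b(T) = -1*1 = -1)
v(P, D) = -4 (v(P, D) = -1*4 = -4)
-5*v(4, 3) + G(-2) = -5*(-4) + (-4 - 1*(-2)) = 20 + (-4 + 2) = 20 - 2 = 18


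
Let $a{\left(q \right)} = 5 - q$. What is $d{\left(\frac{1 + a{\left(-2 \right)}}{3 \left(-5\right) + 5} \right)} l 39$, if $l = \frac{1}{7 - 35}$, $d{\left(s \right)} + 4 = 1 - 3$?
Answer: $\frac{117}{14} \approx 8.3571$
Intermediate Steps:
$d{\left(s \right)} = -6$ ($d{\left(s \right)} = -4 + \left(1 - 3\right) = -4 - 2 = -6$)
$l = - \frac{1}{28}$ ($l = \frac{1}{-28} = - \frac{1}{28} \approx -0.035714$)
$d{\left(\frac{1 + a{\left(-2 \right)}}{3 \left(-5\right) + 5} \right)} l 39 = \left(-6\right) \left(- \frac{1}{28}\right) 39 = \frac{3}{14} \cdot 39 = \frac{117}{14}$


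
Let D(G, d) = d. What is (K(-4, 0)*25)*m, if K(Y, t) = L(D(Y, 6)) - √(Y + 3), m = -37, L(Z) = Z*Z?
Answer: -33300 + 925*I ≈ -33300.0 + 925.0*I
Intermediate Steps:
L(Z) = Z²
K(Y, t) = 36 - √(3 + Y) (K(Y, t) = 6² - √(Y + 3) = 36 - √(3 + Y))
(K(-4, 0)*25)*m = ((36 - √(3 - 4))*25)*(-37) = ((36 - √(-1))*25)*(-37) = ((36 - I)*25)*(-37) = (900 - 25*I)*(-37) = -33300 + 925*I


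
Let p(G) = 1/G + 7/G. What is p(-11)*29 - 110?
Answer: -1442/11 ≈ -131.09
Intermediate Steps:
p(G) = 8/G (p(G) = 1/G + 7/G = 8/G)
p(-11)*29 - 110 = (8/(-11))*29 - 110 = (8*(-1/11))*29 - 110 = -8/11*29 - 110 = -232/11 - 110 = -1442/11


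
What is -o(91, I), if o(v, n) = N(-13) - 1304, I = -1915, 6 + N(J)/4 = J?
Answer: 1380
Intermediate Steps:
N(J) = -24 + 4*J
o(v, n) = -1380 (o(v, n) = (-24 + 4*(-13)) - 1304 = (-24 - 52) - 1304 = -76 - 1304 = -1380)
-o(91, I) = -1*(-1380) = 1380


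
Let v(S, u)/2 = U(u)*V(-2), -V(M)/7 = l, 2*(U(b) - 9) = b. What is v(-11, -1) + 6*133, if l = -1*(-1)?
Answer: 679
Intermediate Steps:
U(b) = 9 + b/2
l = 1
V(M) = -7 (V(M) = -7*1 = -7)
v(S, u) = -126 - 7*u (v(S, u) = 2*((9 + u/2)*(-7)) = 2*(-63 - 7*u/2) = -126 - 7*u)
v(-11, -1) + 6*133 = (-126 - 7*(-1)) + 6*133 = (-126 + 7) + 798 = -119 + 798 = 679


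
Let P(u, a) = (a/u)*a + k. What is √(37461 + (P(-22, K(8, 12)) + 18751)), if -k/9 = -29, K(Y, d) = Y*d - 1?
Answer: √27134382/22 ≈ 236.78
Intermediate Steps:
K(Y, d) = -1 + Y*d
k = 261 (k = -9*(-29) = 261)
P(u, a) = 261 + a²/u (P(u, a) = (a/u)*a + 261 = a²/u + 261 = 261 + a²/u)
√(37461 + (P(-22, K(8, 12)) + 18751)) = √(37461 + ((261 + (-1 + 8*12)²/(-22)) + 18751)) = √(37461 + ((261 + (-1 + 96)²*(-1/22)) + 18751)) = √(37461 + ((261 + 95²*(-1/22)) + 18751)) = √(37461 + ((261 + 9025*(-1/22)) + 18751)) = √(37461 + ((261 - 9025/22) + 18751)) = √(37461 + (-3283/22 + 18751)) = √(37461 + 409239/22) = √(1233381/22) = √27134382/22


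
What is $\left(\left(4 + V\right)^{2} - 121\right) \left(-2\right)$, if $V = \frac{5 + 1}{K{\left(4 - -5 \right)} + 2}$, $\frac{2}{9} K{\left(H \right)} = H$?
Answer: $\frac{1500642}{7225} \approx 207.7$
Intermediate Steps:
$K{\left(H \right)} = \frac{9 H}{2}$
$V = \frac{12}{85}$ ($V = \frac{5 + 1}{\frac{9 \left(4 - -5\right)}{2} + 2} = \frac{6}{\frac{9 \left(4 + 5\right)}{2} + 2} = \frac{6}{\frac{9}{2} \cdot 9 + 2} = \frac{6}{\frac{81}{2} + 2} = \frac{6}{\frac{85}{2}} = 6 \cdot \frac{2}{85} = \frac{12}{85} \approx 0.14118$)
$\left(\left(4 + V\right)^{2} - 121\right) \left(-2\right) = \left(\left(4 + \frac{12}{85}\right)^{2} - 121\right) \left(-2\right) = \left(\left(\frac{352}{85}\right)^{2} - 121\right) \left(-2\right) = \left(\frac{123904}{7225} - 121\right) \left(-2\right) = \left(- \frac{750321}{7225}\right) \left(-2\right) = \frac{1500642}{7225}$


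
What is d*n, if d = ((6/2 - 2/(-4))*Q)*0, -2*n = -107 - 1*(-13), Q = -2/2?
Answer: 0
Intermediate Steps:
Q = -1 (Q = (1/2)*(-2) = -1)
n = 47 (n = -(-107 - 1*(-13))/2 = -(-107 + 13)/2 = -1/2*(-94) = 47)
d = 0 (d = ((6/2 - 2/(-4))*(-1))*0 = ((6*(1/2) - 2*(-1/4))*(-1))*0 = ((3 + 1/2)*(-1))*0 = ((7/2)*(-1))*0 = -7/2*0 = 0)
d*n = 0*47 = 0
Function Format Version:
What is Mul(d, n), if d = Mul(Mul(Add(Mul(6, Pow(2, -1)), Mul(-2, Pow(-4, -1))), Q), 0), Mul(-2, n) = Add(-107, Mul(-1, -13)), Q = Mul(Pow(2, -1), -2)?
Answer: 0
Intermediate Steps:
Q = -1 (Q = Mul(Rational(1, 2), -2) = -1)
n = 47 (n = Mul(Rational(-1, 2), Add(-107, Mul(-1, -13))) = Mul(Rational(-1, 2), Add(-107, 13)) = Mul(Rational(-1, 2), -94) = 47)
d = 0 (d = Mul(Mul(Add(Mul(6, Pow(2, -1)), Mul(-2, Pow(-4, -1))), -1), 0) = Mul(Mul(Add(Mul(6, Rational(1, 2)), Mul(-2, Rational(-1, 4))), -1), 0) = Mul(Mul(Add(3, Rational(1, 2)), -1), 0) = Mul(Mul(Rational(7, 2), -1), 0) = Mul(Rational(-7, 2), 0) = 0)
Mul(d, n) = Mul(0, 47) = 0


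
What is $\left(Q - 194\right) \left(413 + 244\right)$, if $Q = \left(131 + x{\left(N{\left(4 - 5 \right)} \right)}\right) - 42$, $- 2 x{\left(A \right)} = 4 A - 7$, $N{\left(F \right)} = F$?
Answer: $- \frac{130743}{2} \approx -65372.0$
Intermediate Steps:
$x{\left(A \right)} = \frac{7}{2} - 2 A$ ($x{\left(A \right)} = - \frac{4 A - 7}{2} = - \frac{-7 + 4 A}{2} = \frac{7}{2} - 2 A$)
$Q = \frac{189}{2}$ ($Q = \left(131 + \left(\frac{7}{2} - 2 \left(4 - 5\right)\right)\right) - 42 = \left(131 + \left(\frac{7}{2} - -2\right)\right) - 42 = \left(131 + \left(\frac{7}{2} + 2\right)\right) - 42 = \left(131 + \frac{11}{2}\right) - 42 = \frac{273}{2} - 42 = \frac{189}{2} \approx 94.5$)
$\left(Q - 194\right) \left(413 + 244\right) = \left(\frac{189}{2} - 194\right) \left(413 + 244\right) = \left(- \frac{199}{2}\right) 657 = - \frac{130743}{2}$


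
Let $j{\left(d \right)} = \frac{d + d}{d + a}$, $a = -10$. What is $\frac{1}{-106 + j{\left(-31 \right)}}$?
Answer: $- \frac{41}{4284} \approx -0.0095705$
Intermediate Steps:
$j{\left(d \right)} = \frac{2 d}{-10 + d}$ ($j{\left(d \right)} = \frac{d + d}{d - 10} = \frac{2 d}{-10 + d}$)
$\frac{1}{-106 + j{\left(-31 \right)}} = \frac{1}{-106 + 2 \left(-31\right) \frac{1}{-10 - 31}} = \frac{1}{-106 + 2 \left(-31\right) \frac{1}{-41}} = \frac{1}{-106 + 2 \left(-31\right) \left(- \frac{1}{41}\right)} = \frac{1}{-106 + \frac{62}{41}} = \frac{1}{- \frac{4284}{41}} = - \frac{41}{4284}$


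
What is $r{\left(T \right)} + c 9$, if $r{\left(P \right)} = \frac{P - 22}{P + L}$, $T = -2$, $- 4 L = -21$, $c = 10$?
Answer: $\frac{1074}{13} \approx 82.615$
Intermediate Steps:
$L = \frac{21}{4}$ ($L = \left(- \frac{1}{4}\right) \left(-21\right) = \frac{21}{4} \approx 5.25$)
$r{\left(P \right)} = \frac{-22 + P}{\frac{21}{4} + P}$ ($r{\left(P \right)} = \frac{P - 22}{P + \frac{21}{4}} = \frac{-22 + P}{\frac{21}{4} + P}$)
$r{\left(T \right)} + c 9 = \frac{4 \left(-22 - 2\right)}{21 + 4 \left(-2\right)} + 10 \cdot 9 = 4 \frac{1}{21 - 8} \left(-24\right) + 90 = 4 \cdot \frac{1}{13} \left(-24\right) + 90 = - \frac{96}{13} + 90 = \frac{1074}{13}$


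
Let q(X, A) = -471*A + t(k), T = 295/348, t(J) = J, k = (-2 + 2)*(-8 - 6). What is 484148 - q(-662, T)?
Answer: 56207483/116 ≈ 4.8455e+5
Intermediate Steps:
k = 0 (k = 0*(-14) = 0)
T = 295/348 (T = 295*(1/348) = 295/348 ≈ 0.84770)
q(X, A) = -471*A (q(X, A) = -471*A + 0 = -471*A)
484148 - q(-662, T) = 484148 - (-471)*295/348 = 484148 - 1*(-46315/116) = 484148 + 46315/116 = 56207483/116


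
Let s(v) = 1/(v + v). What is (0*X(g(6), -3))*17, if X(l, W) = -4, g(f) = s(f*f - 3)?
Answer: 0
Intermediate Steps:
s(v) = 1/(2*v)
g(f) = 1/(2*(-3 + f²)) (g(f) = 1/(2*(f*f - 3)) = 1/(2*(f² - 3)) = 1/(2*(-3 + f²)))
(0*X(g(6), -3))*17 = (0*(-4))*17 = 0*17 = 0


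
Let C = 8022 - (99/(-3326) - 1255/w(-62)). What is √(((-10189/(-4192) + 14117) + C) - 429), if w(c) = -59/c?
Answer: √243516866838989754046/102826616 ≈ 151.76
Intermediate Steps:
C = 1832991049/196234 (C = 8022 - (99/(-3326) - 1255/((-59/(-62)))) = 8022 - (99*(-1/3326) - 1255/((-59*(-1/62)))) = 8022 - (-99/3326 - 1255/59/62) = 8022 - (-99/3326 - 1255*62/59) = 8022 - (-99/3326 - 77810/59) = 8022 - 1*(-258801901/196234) = 8022 + 258801901/196234 = 1832991049/196234 ≈ 9340.8)
√(((-10189/(-4192) + 14117) + C) - 429) = √(((-10189/(-4192) + 14117) + 1832991049/196234) - 429) = √(((-10189*(-1/4192) + 14117) + 1832991049/196234) - 429) = √(((10189/4192 + 14117) + 1832991049/196234) - 429) = √((59188653/4192 + 1832991049/196234) - 429) = √(9649362305105/411306464 - 429) = √(9472911832049/411306464) = √243516866838989754046/102826616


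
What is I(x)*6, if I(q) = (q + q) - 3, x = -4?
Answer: -66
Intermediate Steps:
I(q) = -3 + 2*q (I(q) = 2*q - 3 = -3 + 2*q)
I(x)*6 = (-3 + 2*(-4))*6 = (-3 - 8)*6 = -11*6 = -66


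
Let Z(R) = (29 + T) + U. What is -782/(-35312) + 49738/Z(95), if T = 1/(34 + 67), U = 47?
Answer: 88698588635/135545112 ≈ 654.38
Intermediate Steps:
T = 1/101 ≈ 0.0099010
Z(R) = 7677/101 (Z(R) = (29 + 1/101) + 47 = 2930/101 + 47 = 7677/101)
-782/(-35312) + 49738/Z(95) = -782/(-35312) + 49738/(7677/101) = -782*(-1/35312) + 49738*(101/7677) = 391/17656 + 5023538/7677 = 88698588635/135545112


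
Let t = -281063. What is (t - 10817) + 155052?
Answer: -136828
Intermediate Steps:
(t - 10817) + 155052 = (-281063 - 10817) + 155052 = -291880 + 155052 = -136828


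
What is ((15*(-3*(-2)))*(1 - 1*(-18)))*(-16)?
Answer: -27360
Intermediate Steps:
((15*(-3*(-2)))*(1 - 1*(-18)))*(-16) = ((15*6)*(1 + 18))*(-16) = (90*19)*(-16) = 1710*(-16) = -27360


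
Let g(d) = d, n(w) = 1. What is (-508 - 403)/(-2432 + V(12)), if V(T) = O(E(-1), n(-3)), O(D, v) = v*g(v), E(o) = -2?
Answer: 911/2431 ≈ 0.37474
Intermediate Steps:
O(D, v) = v² (O(D, v) = v*v = v²)
V(T) = 1 (V(T) = 1² = 1)
(-508 - 403)/(-2432 + V(12)) = (-508 - 403)/(-2432 + 1) = -911/(-2431) = -911*(-1/2431) = 911/2431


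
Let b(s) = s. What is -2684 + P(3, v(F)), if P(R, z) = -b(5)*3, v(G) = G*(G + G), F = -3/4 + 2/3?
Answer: -2699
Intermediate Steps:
F = -1/12 (F = -3*¼ + 2*(⅓) = -¾ + ⅔ = -1/12 ≈ -0.083333)
v(G) = 2*G² (v(G) = G*(2*G) = 2*G²)
P(R, z) = -15 (P(R, z) = -1*5*3 = -5*3 = -15)
-2684 + P(3, v(F)) = -2684 - 15 = -2699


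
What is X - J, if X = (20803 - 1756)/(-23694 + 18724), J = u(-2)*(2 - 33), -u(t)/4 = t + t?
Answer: 349439/710 ≈ 492.17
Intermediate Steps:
u(t) = -8*t (u(t) = -4*(t + t) = -8*t)
J = -496 (J = (-8*(-2))*(2 - 33) = 16*(-31) = -496)
X = -2721/710 (X = 19047/(-4970) = 19047*(-1/4970) = -2721/710 ≈ -3.8324)
X - J = -2721/710 - 1*(-496) = -2721/710 + 496 = 349439/710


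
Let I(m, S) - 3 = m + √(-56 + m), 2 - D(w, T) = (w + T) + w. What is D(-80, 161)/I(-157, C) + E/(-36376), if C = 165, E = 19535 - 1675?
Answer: -108243461/217610326 - I*√213/23929 ≈ -0.49742 - 0.00060991*I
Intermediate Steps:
E = 17860
D(w, T) = 2 - T - 2*w (D(w, T) = 2 - ((w + T) + w) = 2 - ((T + w) + w) = 2 - (T + 2*w) = 2 + (-T - 2*w) = 2 - T - 2*w)
I(m, S) = 3 + m + √(-56 + m) (I(m, S) = 3 + (m + √(-56 + m)) = 3 + m + √(-56 + m))
D(-80, 161)/I(-157, C) + E/(-36376) = (2 - 1*161 - 2*(-80))/(3 - 157 + √(-56 - 157)) + 17860/(-36376) = (2 - 161 + 160)/(3 - 157 + √(-213)) + 17860*(-1/36376) = 1/(3 - 157 + I*√213) - 4465/9094 = 1/(-154 + I*√213) - 4465/9094 = -4465/9094 + 1/(-154 + I*√213)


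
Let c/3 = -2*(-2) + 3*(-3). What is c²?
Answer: 225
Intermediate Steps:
c = -15 (c = 3*(-2*(-2) + 3*(-3)) = 3*(4 - 9) = 3*(-5) = -15)
c² = (-15)² = 225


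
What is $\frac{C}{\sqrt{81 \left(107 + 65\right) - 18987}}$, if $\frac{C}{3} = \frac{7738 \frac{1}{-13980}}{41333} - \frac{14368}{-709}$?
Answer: $- \frac{4151166339439 i \sqrt{5055}}{345159828230550} \approx - 0.85509 i$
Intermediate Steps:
$C = \frac{4151166339439}{68280876010}$ ($C = 3 \left(\frac{7738 \frac{1}{-13980}}{41333} - \frac{14368}{-709}\right) = 3 \left(7738 \left(- \frac{1}{13980}\right) \frac{1}{41333} - - \frac{14368}{709}\right) = 3 \left(\left(- \frac{3869}{6990}\right) \frac{1}{41333} + \frac{14368}{709}\right) = 3 \left(- \frac{3869}{288917670} + \frac{14368}{709}\right) = 3 \cdot \frac{4151166339439}{204842628030} = \frac{4151166339439}{68280876010} \approx 60.795$)
$\frac{C}{\sqrt{81 \left(107 + 65\right) - 18987}} = \frac{4151166339439}{68280876010 \sqrt{81 \left(107 + 65\right) - 18987}} = \frac{4151166339439}{68280876010 \sqrt{81 \cdot 172 - 18987}} = \frac{4151166339439}{68280876010 \sqrt{13932 - 18987}} = \frac{4151166339439}{68280876010 \sqrt{-5055}} = \frac{4151166339439}{68280876010 i \sqrt{5055}} = \frac{4151166339439 \left(- \frac{i \sqrt{5055}}{5055}\right)}{68280876010} = - \frac{4151166339439 i \sqrt{5055}}{345159828230550}$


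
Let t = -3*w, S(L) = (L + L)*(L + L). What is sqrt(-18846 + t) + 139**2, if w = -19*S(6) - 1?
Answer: 19321 + I*sqrt(10635) ≈ 19321.0 + 103.13*I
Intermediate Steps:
S(L) = 4*L**2 (S(L) = (2*L)*(2*L) = 4*L**2)
w = -2737 (w = -76*6**2 - 1 = -76*36 - 1 = -19*144 - 1 = -2736 - 1 = -2737)
t = 8211 (t = -3*(-2737) = 8211)
sqrt(-18846 + t) + 139**2 = sqrt(-18846 + 8211) + 139**2 = sqrt(-10635) + 19321 = I*sqrt(10635) + 19321 = 19321 + I*sqrt(10635)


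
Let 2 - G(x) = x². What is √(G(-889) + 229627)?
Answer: 2*I*√140173 ≈ 748.79*I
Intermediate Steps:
G(x) = 2 - x²
√(G(-889) + 229627) = √((2 - 1*(-889)²) + 229627) = √((2 - 1*790321) + 229627) = √((2 - 790321) + 229627) = √(-790319 + 229627) = √(-560692) = 2*I*√140173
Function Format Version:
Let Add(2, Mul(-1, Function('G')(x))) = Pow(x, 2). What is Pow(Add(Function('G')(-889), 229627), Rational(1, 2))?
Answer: Mul(2, I, Pow(140173, Rational(1, 2))) ≈ Mul(748.79, I)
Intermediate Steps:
Function('G')(x) = Add(2, Mul(-1, Pow(x, 2)))
Pow(Add(Function('G')(-889), 229627), Rational(1, 2)) = Pow(Add(Add(2, Mul(-1, Pow(-889, 2))), 229627), Rational(1, 2)) = Pow(Add(Add(2, Mul(-1, 790321)), 229627), Rational(1, 2)) = Pow(Add(Add(2, -790321), 229627), Rational(1, 2)) = Pow(Add(-790319, 229627), Rational(1, 2)) = Pow(-560692, Rational(1, 2)) = Mul(2, I, Pow(140173, Rational(1, 2)))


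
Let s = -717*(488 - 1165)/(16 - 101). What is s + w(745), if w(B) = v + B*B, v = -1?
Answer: 46691631/85 ≈ 5.4931e+5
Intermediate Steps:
s = -485409/85 (s = -(-485409)/(-85) = -(-485409)*(-1)/85 = -717*677/85 = -485409/85 ≈ -5710.7)
w(B) = -1 + B**2 (w(B) = -1 + B*B = -1 + B**2)
s + w(745) = -485409/85 + (-1 + 745**2) = -485409/85 + (-1 + 555025) = -485409/85 + 555024 = 46691631/85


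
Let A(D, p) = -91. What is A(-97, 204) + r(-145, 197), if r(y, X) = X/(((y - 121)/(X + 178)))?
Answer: -98081/266 ≈ -368.73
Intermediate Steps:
r(y, X) = X*(178 + X)/(-121 + y) (r(y, X) = X/(((-121 + y)/(178 + X))) = X*((178 + X)/(-121 + y)) = X*(178 + X)/(-121 + y))
A(-97, 204) + r(-145, 197) = -91 + 197*(178 + 197)/(-121 - 145) = -91 + 197*375/(-266) = -91 + 197*(-1/266)*375 = -91 - 73875/266 = -98081/266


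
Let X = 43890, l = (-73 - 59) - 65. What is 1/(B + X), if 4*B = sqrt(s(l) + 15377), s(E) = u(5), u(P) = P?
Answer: 351120/15410649109 - 2*sqrt(15382)/15410649109 ≈ 2.2768e-5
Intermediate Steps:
l = -197 (l = -132 - 65 = -197)
s(E) = 5
B = sqrt(15382)/4 (B = sqrt(5 + 15377)/4 = sqrt(15382)/4 ≈ 31.006)
1/(B + X) = 1/(sqrt(15382)/4 + 43890) = 1/(43890 + sqrt(15382)/4)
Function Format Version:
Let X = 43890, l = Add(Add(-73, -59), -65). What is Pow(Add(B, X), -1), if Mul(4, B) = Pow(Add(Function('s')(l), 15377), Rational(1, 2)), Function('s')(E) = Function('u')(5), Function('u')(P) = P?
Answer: Add(Rational(351120, 15410649109), Mul(Rational(-2, 15410649109), Pow(15382, Rational(1, 2)))) ≈ 2.2768e-5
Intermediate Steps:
l = -197 (l = Add(-132, -65) = -197)
Function('s')(E) = 5
B = Mul(Rational(1, 4), Pow(15382, Rational(1, 2))) (B = Mul(Rational(1, 4), Pow(Add(5, 15377), Rational(1, 2))) = Mul(Rational(1, 4), Pow(15382, Rational(1, 2))) ≈ 31.006)
Pow(Add(B, X), -1) = Pow(Add(Mul(Rational(1, 4), Pow(15382, Rational(1, 2))), 43890), -1) = Pow(Add(43890, Mul(Rational(1, 4), Pow(15382, Rational(1, 2)))), -1)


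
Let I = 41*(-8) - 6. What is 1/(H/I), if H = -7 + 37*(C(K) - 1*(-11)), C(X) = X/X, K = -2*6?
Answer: -334/437 ≈ -0.76430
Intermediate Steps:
I = -334 (I = -328 - 6 = -334)
K = -12
C(X) = 1
H = 437 (H = -7 + 37*(1 - 1*(-11)) = -7 + 37*(1 + 11) = -7 + 37*12 = -7 + 444 = 437)
1/(H/I) = 1/(437/(-334)) = 1/(437*(-1/334)) = 1/(-437/334) = -334/437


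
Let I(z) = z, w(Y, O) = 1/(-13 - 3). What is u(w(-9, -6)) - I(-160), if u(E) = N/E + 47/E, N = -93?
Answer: 896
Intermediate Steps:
w(Y, O) = -1/16 (w(Y, O) = 1/(-16) = -1/16)
u(E) = -46/E (u(E) = -93/E + 47/E = -46/E)
u(w(-9, -6)) - I(-160) = -46/(-1/16) - 1*(-160) = -46*(-16) + 160 = 736 + 160 = 896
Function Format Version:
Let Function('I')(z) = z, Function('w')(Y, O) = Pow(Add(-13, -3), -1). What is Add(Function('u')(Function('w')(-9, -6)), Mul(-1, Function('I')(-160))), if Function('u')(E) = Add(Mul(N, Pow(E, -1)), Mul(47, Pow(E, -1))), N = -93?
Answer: 896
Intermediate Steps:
Function('w')(Y, O) = Rational(-1, 16) (Function('w')(Y, O) = Pow(-16, -1) = Rational(-1, 16))
Function('u')(E) = Mul(-46, Pow(E, -1)) (Function('u')(E) = Add(Mul(-93, Pow(E, -1)), Mul(47, Pow(E, -1))) = Mul(-46, Pow(E, -1)))
Add(Function('u')(Function('w')(-9, -6)), Mul(-1, Function('I')(-160))) = Add(Mul(-46, Pow(Rational(-1, 16), -1)), Mul(-1, -160)) = Add(Mul(-46, -16), 160) = Add(736, 160) = 896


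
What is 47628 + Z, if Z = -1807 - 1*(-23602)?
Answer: 69423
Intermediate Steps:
Z = 21795 (Z = -1807 + 23602 = 21795)
47628 + Z = 47628 + 21795 = 69423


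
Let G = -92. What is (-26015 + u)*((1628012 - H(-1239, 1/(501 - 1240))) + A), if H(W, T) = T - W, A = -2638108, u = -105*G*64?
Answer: -442615085614900/739 ≈ -5.9894e+11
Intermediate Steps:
u = 618240 (u = -105*(-92)*64 = 9660*64 = 618240)
(-26015 + u)*((1628012 - H(-1239, 1/(501 - 1240))) + A) = (-26015 + 618240)*((1628012 - (1/(501 - 1240) - 1*(-1239))) - 2638108) = 592225*((1628012 - (1/(-739) + 1239)) - 2638108) = 592225*((1628012 - (-1/739 + 1239)) - 2638108) = 592225*((1628012 - 1*915620/739) - 2638108) = 592225*((1628012 - 915620/739) - 2638108) = 592225*(1202185248/739 - 2638108) = 592225*(-747376564/739) = -442615085614900/739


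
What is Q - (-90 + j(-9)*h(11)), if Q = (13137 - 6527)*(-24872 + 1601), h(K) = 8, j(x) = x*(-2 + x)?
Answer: -153822012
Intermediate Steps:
Q = -153821310 (Q = 6610*(-23271) = -153821310)
Q - (-90 + j(-9)*h(11)) = -153821310 - (-90 - 9*(-2 - 9)*8) = -153821310 - (-90 - 9*(-11)*8) = -153821310 - (-90 + 99*8) = -153821310 - (-90 + 792) = -153821310 - 1*702 = -153821310 - 702 = -153822012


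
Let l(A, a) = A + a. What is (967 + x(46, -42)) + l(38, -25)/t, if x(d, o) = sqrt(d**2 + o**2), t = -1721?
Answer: 1664194/1721 + 2*sqrt(970) ≈ 1029.3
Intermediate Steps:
(967 + x(46, -42)) + l(38, -25)/t = (967 + sqrt(46**2 + (-42)**2)) + (38 - 25)/(-1721) = (967 + sqrt(2116 + 1764)) + 13*(-1/1721) = (967 + sqrt(3880)) - 13/1721 = (967 + 2*sqrt(970)) - 13/1721 = 1664194/1721 + 2*sqrt(970)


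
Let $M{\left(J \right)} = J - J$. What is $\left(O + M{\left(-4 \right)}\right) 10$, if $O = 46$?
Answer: $460$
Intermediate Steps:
$M{\left(J \right)} = 0$
$\left(O + M{\left(-4 \right)}\right) 10 = \left(46 + 0\right) 10 = 46 \cdot 10 = 460$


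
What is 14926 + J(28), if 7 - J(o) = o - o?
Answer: 14933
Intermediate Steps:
J(o) = 7 (J(o) = 7 - (o - o) = 7 - 1*0 = 7 + 0 = 7)
14926 + J(28) = 14926 + 7 = 14933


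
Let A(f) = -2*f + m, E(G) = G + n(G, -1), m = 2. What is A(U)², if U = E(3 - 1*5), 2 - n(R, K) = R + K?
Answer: 16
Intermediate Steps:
n(R, K) = 2 - K - R (n(R, K) = 2 - (R + K) = 2 - (K + R) = 2 + (-K - R) = 2 - K - R)
E(G) = 3 (E(G) = G + (2 - 1*(-1) - G) = G + (2 + 1 - G) = G + (3 - G) = 3)
U = 3
A(f) = 2 - 2*f (A(f) = -2*f + 2 = 2 - 2*f)
A(U)² = (2 - 2*3)² = (2 - 6)² = (-4)² = 16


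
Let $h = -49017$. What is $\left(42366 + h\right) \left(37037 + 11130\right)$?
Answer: $-320358717$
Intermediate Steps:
$\left(42366 + h\right) \left(37037 + 11130\right) = \left(42366 - 49017\right) \left(37037 + 11130\right) = \left(-6651\right) 48167 = -320358717$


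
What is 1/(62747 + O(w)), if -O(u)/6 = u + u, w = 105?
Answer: 1/61487 ≈ 1.6264e-5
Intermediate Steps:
O(u) = -12*u (O(u) = -6*(u + u) = -12*u)
1/(62747 + O(w)) = 1/(62747 - 12*105) = 1/(62747 - 1260) = 1/61487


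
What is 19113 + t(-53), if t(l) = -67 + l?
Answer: 18993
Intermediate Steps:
19113 + t(-53) = 19113 + (-67 - 53) = 19113 - 120 = 18993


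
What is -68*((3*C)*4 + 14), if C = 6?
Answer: -5848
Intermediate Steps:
-68*((3*C)*4 + 14) = -68*((3*6)*4 + 14) = -68*(18*4 + 14) = -68*(72 + 14) = -68*86 = -5848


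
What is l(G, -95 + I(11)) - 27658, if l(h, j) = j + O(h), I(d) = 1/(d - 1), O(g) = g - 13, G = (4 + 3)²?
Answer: -277169/10 ≈ -27717.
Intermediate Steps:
G = 49 (G = 7² = 49)
O(g) = -13 + g
I(d) = 1/(-1 + d)
l(h, j) = -13 + h + j (l(h, j) = j + (-13 + h) = -13 + h + j)
l(G, -95 + I(11)) - 27658 = (-13 + 49 + (-95 + 1/(-1 + 11))) - 27658 = (-13 + 49 + (-95 + 1/10)) - 27658 = (-13 + 49 + (-95 + ⅒)) - 27658 = (-13 + 49 - 949/10) - 27658 = -589/10 - 27658 = -277169/10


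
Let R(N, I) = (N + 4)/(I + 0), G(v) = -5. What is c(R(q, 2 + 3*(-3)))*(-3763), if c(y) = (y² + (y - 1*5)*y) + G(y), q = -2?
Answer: 628421/49 ≈ 12825.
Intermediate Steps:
R(N, I) = (4 + N)/I
c(y) = -5 + y² + y*(-5 + y) (c(y) = (y² + (y - 1*5)*y) - 5 = (y² + (y - 5)*y) - 5 = (y² + (-5 + y)*y) - 5 = (y² + y*(-5 + y)) - 5 = -5 + y² + y*(-5 + y))
c(R(q, 2 + 3*(-3)))*(-3763) = (-5 - 5*(4 - 2)/(2 + 3*(-3)) + 2*((4 - 2)/(2 + 3*(-3)))²)*(-3763) = (-5 - 5*2/(2 - 9) + 2*(2/(2 - 9))²)*(-3763) = (-5 - 5*2/(-7) + 2*(2/(-7))²)*(-3763) = (-5 - (-5)*2/7 + 2*(-⅐*2)²)*(-3763) = (-5 - 5*(-2/7) + 2*(-2/7)²)*(-3763) = (-5 + 10/7 + 2*(4/49))*(-3763) = (-5 + 10/7 + 8/49)*(-3763) = -167/49*(-3763) = 628421/49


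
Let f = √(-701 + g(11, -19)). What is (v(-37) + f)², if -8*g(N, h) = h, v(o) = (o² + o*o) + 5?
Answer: 60186803/8 + 24687*I*√138/2 ≈ 7.5234e+6 + 1.45e+5*I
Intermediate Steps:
v(o) = 5 + 2*o² (v(o) = (o² + o²) + 5 = 2*o² + 5 = 5 + 2*o²)
g(N, h) = -h/8
f = 9*I*√138/4 (f = √(-701 - ⅛*(-19)) = √(-701 + 19/8) = √(-5589/8) = 9*I*√138/4 ≈ 26.432*I)
(v(-37) + f)² = ((5 + 2*(-37)²) + 9*I*√138/4)² = ((5 + 2*1369) + 9*I*√138/4)² = ((5 + 2738) + 9*I*√138/4)² = (2743 + 9*I*√138/4)²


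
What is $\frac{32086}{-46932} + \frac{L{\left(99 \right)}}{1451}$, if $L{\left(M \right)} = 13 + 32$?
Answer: $- \frac{22222423}{34049166} \approx -0.65266$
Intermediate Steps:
$L{\left(M \right)} = 45$
$\frac{32086}{-46932} + \frac{L{\left(99 \right)}}{1451} = \frac{32086}{-46932} + \frac{45}{1451} = 32086 \left(- \frac{1}{46932}\right) + 45 \cdot \frac{1}{1451} = - \frac{16043}{23466} + \frac{45}{1451} = - \frac{22222423}{34049166}$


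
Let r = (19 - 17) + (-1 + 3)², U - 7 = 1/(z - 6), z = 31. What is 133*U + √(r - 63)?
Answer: 23408/25 + I*√57 ≈ 936.32 + 7.5498*I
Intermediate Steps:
U = 176/25 (U = 7 + 1/(31 - 6) = 7 + 1/25 = 176/25 ≈ 7.0400)
r = 6 (r = 2 + 2² = 2 + 4 = 6)
133*U + √(r - 63) = 133*(176/25) + √(6 - 63) = 23408/25 + √(-57) = 23408/25 + I*√57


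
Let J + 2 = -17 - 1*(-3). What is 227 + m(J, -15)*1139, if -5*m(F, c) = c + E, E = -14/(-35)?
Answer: 88822/25 ≈ 3552.9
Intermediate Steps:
J = -16 (J = -2 + (-17 - 1*(-3)) = -2 + (-17 + 3) = -2 - 14 = -16)
E = ⅖ (E = -14*(-1/35) = ⅖ ≈ 0.40000)
m(F, c) = -2/25 - c/5 (m(F, c) = -(c + ⅖)/5 = -(⅖ + c)/5 = -2/25 - c/5)
227 + m(J, -15)*1139 = 227 + (-2/25 - ⅕*(-15))*1139 = 227 + (-2/25 + 3)*1139 = 227 + (73/25)*1139 = 227 + 83147/25 = 88822/25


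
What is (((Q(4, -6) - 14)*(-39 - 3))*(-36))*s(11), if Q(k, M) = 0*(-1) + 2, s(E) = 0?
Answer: 0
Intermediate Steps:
Q(k, M) = 2 (Q(k, M) = 0 + 2 = 2)
(((Q(4, -6) - 14)*(-39 - 3))*(-36))*s(11) = (((2 - 14)*(-39 - 3))*(-36))*0 = (-12*(-42)*(-36))*0 = (504*(-36))*0 = -18144*0 = 0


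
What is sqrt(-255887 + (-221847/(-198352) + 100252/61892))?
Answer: I*sqrt(3074324679267981892005)/109610732 ≈ 505.85*I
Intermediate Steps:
sqrt(-255887 + (-221847/(-198352) + 100252/61892)) = sqrt(-255887 + (-221847*(-1/198352) + 100252*(1/61892))) = sqrt(-255887 + (221847/198352 + 25063/15473)) = sqrt(-255887 + 8403934807/3069100496) = sqrt(-785334514685145/3069100496) = I*sqrt(3074324679267981892005)/109610732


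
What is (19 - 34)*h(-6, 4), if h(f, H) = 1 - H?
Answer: 45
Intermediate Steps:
(19 - 34)*h(-6, 4) = (19 - 34)*(1 - 1*4) = -15*(1 - 4) = -15*(-3) = 45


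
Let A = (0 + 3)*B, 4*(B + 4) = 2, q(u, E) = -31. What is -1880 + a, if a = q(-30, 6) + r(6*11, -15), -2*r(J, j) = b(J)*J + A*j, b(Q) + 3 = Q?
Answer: -16275/4 ≈ -4068.8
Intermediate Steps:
B = -7/2 (B = -4 + (¼)*2 = -4 + ½ = -7/2 ≈ -3.5000)
b(Q) = -3 + Q
A = -21/2 (A = (0 + 3)*(-7/2) = 3*(-7/2) = -21/2 ≈ -10.500)
r(J, j) = 21*j/4 - J*(-3 + J)/2 (r(J, j) = -((-3 + J)*J - 21*j/2)/2 = -(J*(-3 + J) - 21*j/2)/2 = -(-21*j/2 + J*(-3 + J))/2 = 21*j/4 - J*(-3 + J)/2)
a = -8755/4 (a = -31 + ((21/4)*(-15) - 6*11*(-3 + 6*11)/2) = -31 + (-315/4 - ½*66*(-3 + 66)) = -31 + (-315/4 - ½*66*63) = -31 + (-315/4 - 2079) = -31 - 8631/4 = -8755/4 ≈ -2188.8)
-1880 + a = -1880 - 8755/4 = -16275/4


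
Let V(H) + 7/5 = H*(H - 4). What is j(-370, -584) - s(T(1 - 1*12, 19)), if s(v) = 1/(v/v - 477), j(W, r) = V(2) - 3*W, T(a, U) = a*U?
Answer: 2628953/2380 ≈ 1104.6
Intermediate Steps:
V(H) = -7/5 + H*(-4 + H) (V(H) = -7/5 + H*(H - 4) = -7/5 + H*(-4 + H))
T(a, U) = U*a
j(W, r) = -27/5 - 3*W (j(W, r) = (-7/5 + 2² - 4*2) - 3*W = (-7/5 + 4 - 8) - 3*W = -27/5 - 3*W)
s(v) = -1/476 (s(v) = 1/(1 - 477) = 1/(-476) = -1/476)
j(-370, -584) - s(T(1 - 1*12, 19)) = (-27/5 - 3*(-370)) - 1*(-1/476) = (-27/5 + 1110) + 1/476 = 5523/5 + 1/476 = 2628953/2380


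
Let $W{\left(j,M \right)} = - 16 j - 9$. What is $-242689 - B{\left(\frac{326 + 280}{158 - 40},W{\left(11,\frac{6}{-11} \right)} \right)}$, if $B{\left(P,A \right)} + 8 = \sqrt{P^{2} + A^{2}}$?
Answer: $-242681 - \frac{\sqrt{119229034}}{59} \approx -2.4287 \cdot 10^{5}$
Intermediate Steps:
$W{\left(j,M \right)} = -9 - 16 j$
$B{\left(P,A \right)} = -8 + \sqrt{A^{2} + P^{2}}$ ($B{\left(P,A \right)} = -8 + \sqrt{P^{2} + A^{2}} = -8 + \sqrt{A^{2} + P^{2}}$)
$-242689 - B{\left(\frac{326 + 280}{158 - 40},W{\left(11,\frac{6}{-11} \right)} \right)} = -242689 - \left(-8 + \sqrt{\left(-9 - 176\right)^{2} + \left(\frac{326 + 280}{158 - 40}\right)^{2}}\right) = -242689 - \left(-8 + \sqrt{\left(-9 - 176\right)^{2} + \left(\frac{606}{118}\right)^{2}}\right) = -242689 - \left(-8 + \sqrt{\left(-185\right)^{2} + \left(606 \cdot \frac{1}{118}\right)^{2}}\right) = -242689 - \left(-8 + \sqrt{34225 + \left(\frac{303}{59}\right)^{2}}\right) = -242689 - \left(-8 + \sqrt{34225 + \frac{91809}{3481}}\right) = -242689 - \left(-8 + \sqrt{\frac{119229034}{3481}}\right) = -242689 - \left(-8 + \frac{\sqrt{119229034}}{59}\right) = -242689 + \left(8 - \frac{\sqrt{119229034}}{59}\right) = -242681 - \frac{\sqrt{119229034}}{59}$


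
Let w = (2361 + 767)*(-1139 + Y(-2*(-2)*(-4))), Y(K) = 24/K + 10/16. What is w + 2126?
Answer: -3563403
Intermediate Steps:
Y(K) = 5/8 + 24/K (Y(K) = 24/K + 10*(1/16) = 24/K + 5/8 = 5/8 + 24/K)
w = -3565529 (w = (2361 + 767)*(-1139 + (5/8 + 24/((-2*(-2)*(-4))))) = 3128*(-1139 + (5/8 + 24/((4*(-4))))) = 3128*(-1139 + (5/8 + 24/(-16))) = 3128*(-1139 + (5/8 + 24*(-1/16))) = 3128*(-1139 + (5/8 - 3/2)) = 3128*(-1139 - 7/8) = 3128*(-9119/8) = -3565529)
w + 2126 = -3565529 + 2126 = -3563403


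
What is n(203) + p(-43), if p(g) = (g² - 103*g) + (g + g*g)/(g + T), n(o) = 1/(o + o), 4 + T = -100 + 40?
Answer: 271995747/43442 ≈ 6261.1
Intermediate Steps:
T = -64 (T = -4 + (-100 + 40) = -4 - 60 = -64)
n(o) = 1/(2*o)
p(g) = g² - 103*g + (g + g²)/(-64 + g) (p(g) = (g² - 103*g) + (g + g*g)/(g - 64) = (g² - 103*g) + (g + g²)/(-64 + g) = g² - 103*g + (g + g²)/(-64 + g))
n(203) + p(-43) = (½)/203 - 43*(6593 + (-43)² - 166*(-43))/(-64 - 43) = (½)*(1/203) - 43*(6593 + 1849 + 7138)/(-107) = 1/406 - 43*(-1/107)*15580 = 1/406 + 669940/107 = 271995747/43442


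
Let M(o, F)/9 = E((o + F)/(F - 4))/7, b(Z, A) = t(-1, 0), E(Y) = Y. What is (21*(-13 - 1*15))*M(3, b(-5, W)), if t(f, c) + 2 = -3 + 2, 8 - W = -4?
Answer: 0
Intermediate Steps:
W = 12 (W = 8 - 1*(-4) = 8 + 4 = 12)
t(f, c) = -3 (t(f, c) = -2 + (-3 + 2) = -2 - 1 = -3)
b(Z, A) = -3
M(o, F) = 9*(F + o)/(7*(-4 + F)) (M(o, F) = 9*(((o + F)/(F - 4))/7) = 9*(((F + o)/(-4 + F))*(⅐)) = 9*((F + o)/(7*(-4 + F))) = 9*(F + o)/(7*(-4 + F)))
(21*(-13 - 1*15))*M(3, b(-5, W)) = (21*(-13 - 1*15))*(9*(-3 + 3)/(7*(-4 - 3))) = (21*(-13 - 15))*((9/7)*0/(-7)) = (21*(-28))*((9/7)*(-⅐)*0) = -588*0 = 0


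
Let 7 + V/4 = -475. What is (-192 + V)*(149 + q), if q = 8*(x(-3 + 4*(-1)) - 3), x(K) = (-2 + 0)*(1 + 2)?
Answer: -163240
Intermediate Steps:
x(K) = -6 (x(K) = -2*3 = -6)
V = -1928 (V = -28 + 4*(-475) = -28 - 1900 = -1928)
q = -72 (q = 8*(-6 - 3) = 8*(-9) = -72)
(-192 + V)*(149 + q) = (-192 - 1928)*(149 - 72) = -2120*77 = -163240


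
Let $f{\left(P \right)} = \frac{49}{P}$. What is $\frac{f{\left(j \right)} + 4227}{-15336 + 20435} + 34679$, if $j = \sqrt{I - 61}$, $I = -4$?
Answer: $\frac{176832448}{5099} - \frac{49 i \sqrt{65}}{331435} \approx 34680.0 - 0.0011919 i$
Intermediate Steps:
$j = i \sqrt{65}$ ($j = \sqrt{-4 - 61} = \sqrt{-65} = i \sqrt{65} \approx 8.0623 i$)
$\frac{f{\left(j \right)} + 4227}{-15336 + 20435} + 34679 = \frac{\frac{49}{i \sqrt{65}} + 4227}{-15336 + 20435} + 34679 = \frac{49 \left(- \frac{i \sqrt{65}}{65}\right) + 4227}{5099} + 34679 = \left(- \frac{49 i \sqrt{65}}{65} + 4227\right) \frac{1}{5099} + 34679 = \left(4227 - \frac{49 i \sqrt{65}}{65}\right) \frac{1}{5099} + 34679 = \left(\frac{4227}{5099} - \frac{49 i \sqrt{65}}{331435}\right) + 34679 = \frac{176832448}{5099} - \frac{49 i \sqrt{65}}{331435}$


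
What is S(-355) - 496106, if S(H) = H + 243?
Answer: -496218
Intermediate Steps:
S(H) = 243 + H
S(-355) - 496106 = (243 - 355) - 496106 = -112 - 496106 = -496218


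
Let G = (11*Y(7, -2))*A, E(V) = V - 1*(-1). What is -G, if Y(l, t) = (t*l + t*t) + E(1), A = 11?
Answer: 968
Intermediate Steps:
E(V) = 1 + V (E(V) = V + 1 = 1 + V)
Y(l, t) = 2 + t² + l*t (Y(l, t) = (t*l + t*t) + (1 + 1) = (l*t + t²) + 2 = (t² + l*t) + 2 = 2 + t² + l*t)
G = -968 (G = (11*(2 + (-2)² + 7*(-2)))*11 = (11*(2 + 4 - 14))*11 = (11*(-8))*11 = -88*11 = -968)
-G = -1*(-968) = 968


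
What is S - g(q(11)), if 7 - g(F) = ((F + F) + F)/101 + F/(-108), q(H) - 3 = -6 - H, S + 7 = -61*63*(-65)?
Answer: 1362304013/5454 ≈ 2.4978e+5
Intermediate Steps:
S = 249788 (S = -7 - 61*63*(-65) = -7 - 3843*(-65) = -7 + 249795 = 249788)
q(H) = -3 - H (q(H) = 3 + (-6 - H) = -3 - H)
g(F) = 7 - 223*F/10908 (g(F) = 7 - (((F + F) + F)/101 + F/(-108)) = 7 - ((2*F + F)*(1/101) + F*(-1/108)) = 7 - ((3*F)*(1/101) - F/108) = 7 - (3*F/101 - F/108) = 7 - 223*F/10908)
S - g(q(11)) = 249788 - (7 - 223*(-3 - 1*11)/10908) = 249788 - (7 - 223*(-3 - 11)/10908) = 249788 - (7 - 223/10908*(-14)) = 249788 - (7 + 1561/5454) = 249788 - 1*39739/5454 = 249788 - 39739/5454 = 1362304013/5454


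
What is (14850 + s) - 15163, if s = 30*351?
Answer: 10217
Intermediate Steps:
s = 10530
(14850 + s) - 15163 = (14850 + 10530) - 15163 = 25380 - 15163 = 10217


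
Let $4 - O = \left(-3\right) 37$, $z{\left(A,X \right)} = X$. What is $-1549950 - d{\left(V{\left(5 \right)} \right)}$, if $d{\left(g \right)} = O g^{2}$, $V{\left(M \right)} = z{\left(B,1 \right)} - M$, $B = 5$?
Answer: $-1551790$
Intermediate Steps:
$O = 115$ ($O = 4 - \left(-3\right) 37 = 4 - -111 = 4 + 111 = 115$)
$V{\left(M \right)} = 1 - M$
$d{\left(g \right)} = 115 g^{2}$
$-1549950 - d{\left(V{\left(5 \right)} \right)} = -1549950 - 115 \left(1 - 5\right)^{2} = -1549950 - 115 \left(-4\right)^{2} = -1549950 - 115 \cdot 16 = -1549950 - 1840 = -1551790$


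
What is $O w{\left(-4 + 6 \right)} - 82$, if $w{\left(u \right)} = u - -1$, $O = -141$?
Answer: $-505$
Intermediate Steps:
$w{\left(u \right)} = 1 + u$ ($w{\left(u \right)} = u + 1 = 1 + u$)
$O w{\left(-4 + 6 \right)} - 82 = - 141 \left(1 + \left(-4 + 6\right)\right) - 82 = - 141 \left(1 + 2\right) - 82 = \left(-141\right) 3 - 82 = -423 - 82 = -505$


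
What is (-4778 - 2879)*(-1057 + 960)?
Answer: 742729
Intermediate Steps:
(-4778 - 2879)*(-1057 + 960) = -7657*(-97) = 742729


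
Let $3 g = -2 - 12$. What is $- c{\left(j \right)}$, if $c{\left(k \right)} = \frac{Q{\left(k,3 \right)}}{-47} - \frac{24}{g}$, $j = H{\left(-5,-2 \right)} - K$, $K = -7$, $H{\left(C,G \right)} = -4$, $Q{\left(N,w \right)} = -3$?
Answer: $- \frac{1713}{329} \approx -5.2067$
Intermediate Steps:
$g = - \frac{14}{3}$ ($g = \frac{-2 - 12}{3} = \frac{1}{3} \left(-14\right) = - \frac{14}{3} \approx -4.6667$)
$j = 3$ ($j = -4 - -7 = -4 + 7 = 3$)
$c{\left(k \right)} = \frac{1713}{329}$ ($c{\left(k \right)} = - \frac{3}{-47} - \frac{24}{- \frac{14}{3}} = \left(-3\right) \left(- \frac{1}{47}\right) - - \frac{36}{7} = \frac{3}{47} + \frac{36}{7} = \frac{1713}{329}$)
$- c{\left(j \right)} = \left(-1\right) \frac{1713}{329} = - \frac{1713}{329}$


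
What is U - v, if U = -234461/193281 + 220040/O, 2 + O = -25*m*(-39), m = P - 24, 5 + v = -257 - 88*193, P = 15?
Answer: 29211998438465/1696427337 ≈ 17220.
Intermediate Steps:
v = -17246 (v = -5 + (-257 - 88*193) = -5 + (-257 - 16984) = -5 - 17241 = -17246)
m = -9 (m = 15 - 24 = -9)
O = -8777 (O = -2 - 25*(-9)*(-39) = -2 + 225*(-39) = -2 - 8775 = -8777)
U = -44587415437/1696427337 (U = -234461/193281 + 220040/(-8777) = -234461*1/193281 + 220040*(-1/8777) = -234461/193281 - 220040/8777 = -44587415437/1696427337 ≈ -26.283)
U - v = -44587415437/1696427337 - 1*(-17246) = -44587415437/1696427337 + 17246 = 29211998438465/1696427337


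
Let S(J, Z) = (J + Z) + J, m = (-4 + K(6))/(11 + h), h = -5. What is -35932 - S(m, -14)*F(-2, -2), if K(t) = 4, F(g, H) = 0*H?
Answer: -35932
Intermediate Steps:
F(g, H) = 0
m = 0 (m = (-4 + 4)/(11 - 5) = 0/6 = 0*(⅙) = 0)
S(J, Z) = Z + 2*J
-35932 - S(m, -14)*F(-2, -2) = -35932 - (-14 + 2*0)*0 = -35932 - (-14 + 0)*0 = -35932 - (-14)*0 = -35932 - 1*0 = -35932 + 0 = -35932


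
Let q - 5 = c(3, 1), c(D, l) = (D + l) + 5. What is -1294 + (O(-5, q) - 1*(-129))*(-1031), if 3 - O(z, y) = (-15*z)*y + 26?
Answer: 971970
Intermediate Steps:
c(D, l) = 5 + D + l
q = 14 (q = 5 + (5 + 3 + 1) = 5 + 9 = 14)
O(z, y) = -23 + 15*y*z (O(z, y) = 3 - ((-15*z)*y + 26) = 3 - (-15*y*z + 26) = 3 - (26 - 15*y*z) = 3 + (-26 + 15*y*z) = -23 + 15*y*z)
-1294 + (O(-5, q) - 1*(-129))*(-1031) = -1294 + ((-23 + 15*14*(-5)) - 1*(-129))*(-1031) = -1294 + ((-23 - 1050) + 129)*(-1031) = -1294 + (-1073 + 129)*(-1031) = -1294 - 944*(-1031) = -1294 + 973264 = 971970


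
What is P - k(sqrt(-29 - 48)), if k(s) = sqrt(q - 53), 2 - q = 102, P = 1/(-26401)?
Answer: -1/26401 - 3*I*sqrt(17) ≈ -3.7877e-5 - 12.369*I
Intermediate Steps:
P = -1/26401 ≈ -3.7877e-5
q = -100 (q = 2 - 1*102 = 2 - 102 = -100)
k(s) = 3*I*sqrt(17) (k(s) = sqrt(-100 - 53) = sqrt(-153) = 3*I*sqrt(17))
P - k(sqrt(-29 - 48)) = -1/26401 - 3*I*sqrt(17)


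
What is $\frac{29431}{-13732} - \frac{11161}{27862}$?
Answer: $- \frac{486634687}{191300492} \approx -2.5438$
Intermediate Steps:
$\frac{29431}{-13732} - \frac{11161}{27862} = 29431 \left(- \frac{1}{13732}\right) - \frac{11161}{27862} = - \frac{29431}{13732} - \frac{11161}{27862} = - \frac{486634687}{191300492}$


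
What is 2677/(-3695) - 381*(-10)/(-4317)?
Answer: -8544853/5317105 ≈ -1.6070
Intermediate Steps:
2677/(-3695) - 381*(-10)/(-4317) = 2677*(-1/3695) + 3810*(-1/4317) = -2677/3695 - 1270/1439 = -8544853/5317105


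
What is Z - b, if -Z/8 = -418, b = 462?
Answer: 2882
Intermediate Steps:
Z = 3344 (Z = -8*(-418) = 3344)
Z - b = 3344 - 1*462 = 3344 - 462 = 2882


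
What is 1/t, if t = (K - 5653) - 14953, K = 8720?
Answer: -1/11886 ≈ -8.4133e-5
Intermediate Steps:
t = -11886 (t = (8720 - 5653) - 14953 = 3067 - 14953 = -11886)
1/t = 1/(-11886) = -1/11886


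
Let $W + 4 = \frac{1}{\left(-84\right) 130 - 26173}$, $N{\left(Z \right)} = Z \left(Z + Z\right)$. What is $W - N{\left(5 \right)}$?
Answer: $- \frac{2003023}{37093} \approx -54.0$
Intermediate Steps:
$N{\left(Z \right)} = 2 Z^{2}$ ($N{\left(Z \right)} = Z 2 Z = 2 Z^{2}$)
$W = - \frac{148373}{37093}$ ($W = -4 + \frac{1}{\left(-84\right) 130 - 26173} = -4 + \frac{1}{-10920 - 26173} = -4 + \frac{1}{-37093} = -4 - \frac{1}{37093} = - \frac{148373}{37093} \approx -4.0$)
$W - N{\left(5 \right)} = - \frac{148373}{37093} - 2 \cdot 5^{2} = - \frac{148373}{37093} - 2 \cdot 25 = - \frac{148373}{37093} - 50 = - \frac{2003023}{37093}$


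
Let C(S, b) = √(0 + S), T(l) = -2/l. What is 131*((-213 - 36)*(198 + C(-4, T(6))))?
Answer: -6458562 - 65238*I ≈ -6.4586e+6 - 65238.0*I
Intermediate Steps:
C(S, b) = √S
131*((-213 - 36)*(198 + C(-4, T(6)))) = 131*((-213 - 36)*(198 + √(-4))) = 131*(-249*(198 + 2*I)) = 131*(-49302 - 498*I) = -6458562 - 65238*I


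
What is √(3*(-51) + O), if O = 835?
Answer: √682 ≈ 26.115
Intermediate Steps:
√(3*(-51) + O) = √(3*(-51) + 835) = √(-153 + 835) = √682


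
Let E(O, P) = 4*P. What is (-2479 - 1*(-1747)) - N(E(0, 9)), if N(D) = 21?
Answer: -753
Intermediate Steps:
(-2479 - 1*(-1747)) - N(E(0, 9)) = (-2479 - 1*(-1747)) - 1*21 = (-2479 + 1747) - 21 = -732 - 21 = -753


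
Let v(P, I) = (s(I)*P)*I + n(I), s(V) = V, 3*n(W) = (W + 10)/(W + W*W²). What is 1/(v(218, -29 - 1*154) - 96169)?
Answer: 18386010/132460777182503 ≈ 1.3880e-7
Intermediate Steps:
n(W) = (10 + W)/(3*(W + W³)) (n(W) = ((W + 10)/(W + W*W²))/3 = ((10 + W)/(W + W³))/3 = (10 + W)/(3*(W + W³)))
v(P, I) = P*I² + (10 + I)/(3*I*(1 + I²)) (v(P, I) = (I*P)*I + (10 + I)/(3*I*(1 + I²)) = P*I² + (10 + I)/(3*I*(1 + I²)))
1/(v(218, -29 - 1*154) - 96169) = 1/((10 + (-29 - 1*154) + 3*218*(-29 - 1*154)³*(1 + (-29 - 1*154)²))/(3*(-29 - 1*154)*(1 + (-29 - 1*154)²)) - 96169) = 1/((10 + (-29 - 154) + 3*218*(-29 - 154)³*(1 + (-29 - 154)²))/(3*(-29 - 154)*(1 + (-29 - 154)²)) - 96169) = 1/((⅓)*(10 - 183 + 3*218*(-183)³*(1 + (-183)²))/(-183*(1 + (-183)²)) - 96169) = 1/((⅓)*(-1/183)*(10 - 183 + 3*218*(-6128487)*(1 + 33489))/(1 + 33489) - 96169) = 1/((⅓)*(-1/183)*(10 - 183 + 3*218*(-6128487)*33490)/33490 - 96169) = 1/((⅓)*(-1/183)*(1/33490)*(10 - 183 - 134228941378020) - 96169) = 1/((⅓)*(-1/183)*(1/33490)*(-134228941378193) - 96169) = 1/(134228941378193/18386010 - 96169) = 1/(132460777182503/18386010) = 18386010/132460777182503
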